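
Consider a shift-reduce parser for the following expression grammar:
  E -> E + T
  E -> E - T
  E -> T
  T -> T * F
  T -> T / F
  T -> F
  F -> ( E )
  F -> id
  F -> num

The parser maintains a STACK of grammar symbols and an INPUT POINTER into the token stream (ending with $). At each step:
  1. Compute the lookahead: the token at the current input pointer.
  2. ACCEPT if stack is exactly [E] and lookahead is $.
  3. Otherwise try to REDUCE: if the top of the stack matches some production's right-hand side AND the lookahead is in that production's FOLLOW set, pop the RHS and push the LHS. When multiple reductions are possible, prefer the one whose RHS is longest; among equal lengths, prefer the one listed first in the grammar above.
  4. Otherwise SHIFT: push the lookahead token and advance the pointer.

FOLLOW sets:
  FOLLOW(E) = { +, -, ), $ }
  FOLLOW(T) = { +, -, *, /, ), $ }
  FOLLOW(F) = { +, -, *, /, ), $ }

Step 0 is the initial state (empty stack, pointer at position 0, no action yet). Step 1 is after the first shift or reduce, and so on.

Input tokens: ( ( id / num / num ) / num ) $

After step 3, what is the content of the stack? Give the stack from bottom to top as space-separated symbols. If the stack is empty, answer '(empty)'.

Answer: ( ( id

Derivation:
Step 1: shift (. Stack=[(] ptr=1 lookahead=( remaining=[( id / num / num ) / num ) $]
Step 2: shift (. Stack=[( (] ptr=2 lookahead=id remaining=[id / num / num ) / num ) $]
Step 3: shift id. Stack=[( ( id] ptr=3 lookahead=/ remaining=[/ num / num ) / num ) $]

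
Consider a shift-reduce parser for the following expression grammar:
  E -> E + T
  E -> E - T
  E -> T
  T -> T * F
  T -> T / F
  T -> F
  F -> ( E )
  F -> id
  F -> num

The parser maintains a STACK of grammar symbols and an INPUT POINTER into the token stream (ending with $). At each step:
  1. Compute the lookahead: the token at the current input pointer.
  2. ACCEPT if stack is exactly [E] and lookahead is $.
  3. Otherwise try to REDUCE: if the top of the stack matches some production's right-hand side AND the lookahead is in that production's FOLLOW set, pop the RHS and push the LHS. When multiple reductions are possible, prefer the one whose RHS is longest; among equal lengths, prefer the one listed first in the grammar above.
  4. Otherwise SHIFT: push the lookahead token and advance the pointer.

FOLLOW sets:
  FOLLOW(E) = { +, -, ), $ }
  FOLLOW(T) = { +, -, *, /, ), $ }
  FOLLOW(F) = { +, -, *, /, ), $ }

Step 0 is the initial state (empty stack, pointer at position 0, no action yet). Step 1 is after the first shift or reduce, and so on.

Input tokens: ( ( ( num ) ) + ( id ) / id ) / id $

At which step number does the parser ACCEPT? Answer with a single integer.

Answer: 38

Derivation:
Step 1: shift (. Stack=[(] ptr=1 lookahead=( remaining=[( ( num ) ) + ( id ) / id ) / id $]
Step 2: shift (. Stack=[( (] ptr=2 lookahead=( remaining=[( num ) ) + ( id ) / id ) / id $]
Step 3: shift (. Stack=[( ( (] ptr=3 lookahead=num remaining=[num ) ) + ( id ) / id ) / id $]
Step 4: shift num. Stack=[( ( ( num] ptr=4 lookahead=) remaining=[) ) + ( id ) / id ) / id $]
Step 5: reduce F->num. Stack=[( ( ( F] ptr=4 lookahead=) remaining=[) ) + ( id ) / id ) / id $]
Step 6: reduce T->F. Stack=[( ( ( T] ptr=4 lookahead=) remaining=[) ) + ( id ) / id ) / id $]
Step 7: reduce E->T. Stack=[( ( ( E] ptr=4 lookahead=) remaining=[) ) + ( id ) / id ) / id $]
Step 8: shift ). Stack=[( ( ( E )] ptr=5 lookahead=) remaining=[) + ( id ) / id ) / id $]
Step 9: reduce F->( E ). Stack=[( ( F] ptr=5 lookahead=) remaining=[) + ( id ) / id ) / id $]
Step 10: reduce T->F. Stack=[( ( T] ptr=5 lookahead=) remaining=[) + ( id ) / id ) / id $]
Step 11: reduce E->T. Stack=[( ( E] ptr=5 lookahead=) remaining=[) + ( id ) / id ) / id $]
Step 12: shift ). Stack=[( ( E )] ptr=6 lookahead=+ remaining=[+ ( id ) / id ) / id $]
Step 13: reduce F->( E ). Stack=[( F] ptr=6 lookahead=+ remaining=[+ ( id ) / id ) / id $]
Step 14: reduce T->F. Stack=[( T] ptr=6 lookahead=+ remaining=[+ ( id ) / id ) / id $]
Step 15: reduce E->T. Stack=[( E] ptr=6 lookahead=+ remaining=[+ ( id ) / id ) / id $]
Step 16: shift +. Stack=[( E +] ptr=7 lookahead=( remaining=[( id ) / id ) / id $]
Step 17: shift (. Stack=[( E + (] ptr=8 lookahead=id remaining=[id ) / id ) / id $]
Step 18: shift id. Stack=[( E + ( id] ptr=9 lookahead=) remaining=[) / id ) / id $]
Step 19: reduce F->id. Stack=[( E + ( F] ptr=9 lookahead=) remaining=[) / id ) / id $]
Step 20: reduce T->F. Stack=[( E + ( T] ptr=9 lookahead=) remaining=[) / id ) / id $]
Step 21: reduce E->T. Stack=[( E + ( E] ptr=9 lookahead=) remaining=[) / id ) / id $]
Step 22: shift ). Stack=[( E + ( E )] ptr=10 lookahead=/ remaining=[/ id ) / id $]
Step 23: reduce F->( E ). Stack=[( E + F] ptr=10 lookahead=/ remaining=[/ id ) / id $]
Step 24: reduce T->F. Stack=[( E + T] ptr=10 lookahead=/ remaining=[/ id ) / id $]
Step 25: shift /. Stack=[( E + T /] ptr=11 lookahead=id remaining=[id ) / id $]
Step 26: shift id. Stack=[( E + T / id] ptr=12 lookahead=) remaining=[) / id $]
Step 27: reduce F->id. Stack=[( E + T / F] ptr=12 lookahead=) remaining=[) / id $]
Step 28: reduce T->T / F. Stack=[( E + T] ptr=12 lookahead=) remaining=[) / id $]
Step 29: reduce E->E + T. Stack=[( E] ptr=12 lookahead=) remaining=[) / id $]
Step 30: shift ). Stack=[( E )] ptr=13 lookahead=/ remaining=[/ id $]
Step 31: reduce F->( E ). Stack=[F] ptr=13 lookahead=/ remaining=[/ id $]
Step 32: reduce T->F. Stack=[T] ptr=13 lookahead=/ remaining=[/ id $]
Step 33: shift /. Stack=[T /] ptr=14 lookahead=id remaining=[id $]
Step 34: shift id. Stack=[T / id] ptr=15 lookahead=$ remaining=[$]
Step 35: reduce F->id. Stack=[T / F] ptr=15 lookahead=$ remaining=[$]
Step 36: reduce T->T / F. Stack=[T] ptr=15 lookahead=$ remaining=[$]
Step 37: reduce E->T. Stack=[E] ptr=15 lookahead=$ remaining=[$]
Step 38: accept. Stack=[E] ptr=15 lookahead=$ remaining=[$]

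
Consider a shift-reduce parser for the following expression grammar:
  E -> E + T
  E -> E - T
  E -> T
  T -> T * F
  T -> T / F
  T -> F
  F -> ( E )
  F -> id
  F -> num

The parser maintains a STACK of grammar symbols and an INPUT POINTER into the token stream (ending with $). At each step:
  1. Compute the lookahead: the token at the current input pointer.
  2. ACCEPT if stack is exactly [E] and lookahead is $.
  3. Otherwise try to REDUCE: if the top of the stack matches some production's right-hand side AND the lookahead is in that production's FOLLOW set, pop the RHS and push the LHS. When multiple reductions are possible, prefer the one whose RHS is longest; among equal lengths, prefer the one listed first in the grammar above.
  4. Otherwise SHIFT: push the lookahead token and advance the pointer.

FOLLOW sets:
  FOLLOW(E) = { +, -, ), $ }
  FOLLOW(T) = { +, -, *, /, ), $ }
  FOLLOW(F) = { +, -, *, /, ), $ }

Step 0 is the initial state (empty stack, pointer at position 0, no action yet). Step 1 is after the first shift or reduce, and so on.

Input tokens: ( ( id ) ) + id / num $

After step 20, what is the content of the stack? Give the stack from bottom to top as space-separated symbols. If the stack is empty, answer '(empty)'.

Answer: E + T / num

Derivation:
Step 1: shift (. Stack=[(] ptr=1 lookahead=( remaining=[( id ) ) + id / num $]
Step 2: shift (. Stack=[( (] ptr=2 lookahead=id remaining=[id ) ) + id / num $]
Step 3: shift id. Stack=[( ( id] ptr=3 lookahead=) remaining=[) ) + id / num $]
Step 4: reduce F->id. Stack=[( ( F] ptr=3 lookahead=) remaining=[) ) + id / num $]
Step 5: reduce T->F. Stack=[( ( T] ptr=3 lookahead=) remaining=[) ) + id / num $]
Step 6: reduce E->T. Stack=[( ( E] ptr=3 lookahead=) remaining=[) ) + id / num $]
Step 7: shift ). Stack=[( ( E )] ptr=4 lookahead=) remaining=[) + id / num $]
Step 8: reduce F->( E ). Stack=[( F] ptr=4 lookahead=) remaining=[) + id / num $]
Step 9: reduce T->F. Stack=[( T] ptr=4 lookahead=) remaining=[) + id / num $]
Step 10: reduce E->T. Stack=[( E] ptr=4 lookahead=) remaining=[) + id / num $]
Step 11: shift ). Stack=[( E )] ptr=5 lookahead=+ remaining=[+ id / num $]
Step 12: reduce F->( E ). Stack=[F] ptr=5 lookahead=+ remaining=[+ id / num $]
Step 13: reduce T->F. Stack=[T] ptr=5 lookahead=+ remaining=[+ id / num $]
Step 14: reduce E->T. Stack=[E] ptr=5 lookahead=+ remaining=[+ id / num $]
Step 15: shift +. Stack=[E +] ptr=6 lookahead=id remaining=[id / num $]
Step 16: shift id. Stack=[E + id] ptr=7 lookahead=/ remaining=[/ num $]
Step 17: reduce F->id. Stack=[E + F] ptr=7 lookahead=/ remaining=[/ num $]
Step 18: reduce T->F. Stack=[E + T] ptr=7 lookahead=/ remaining=[/ num $]
Step 19: shift /. Stack=[E + T /] ptr=8 lookahead=num remaining=[num $]
Step 20: shift num. Stack=[E + T / num] ptr=9 lookahead=$ remaining=[$]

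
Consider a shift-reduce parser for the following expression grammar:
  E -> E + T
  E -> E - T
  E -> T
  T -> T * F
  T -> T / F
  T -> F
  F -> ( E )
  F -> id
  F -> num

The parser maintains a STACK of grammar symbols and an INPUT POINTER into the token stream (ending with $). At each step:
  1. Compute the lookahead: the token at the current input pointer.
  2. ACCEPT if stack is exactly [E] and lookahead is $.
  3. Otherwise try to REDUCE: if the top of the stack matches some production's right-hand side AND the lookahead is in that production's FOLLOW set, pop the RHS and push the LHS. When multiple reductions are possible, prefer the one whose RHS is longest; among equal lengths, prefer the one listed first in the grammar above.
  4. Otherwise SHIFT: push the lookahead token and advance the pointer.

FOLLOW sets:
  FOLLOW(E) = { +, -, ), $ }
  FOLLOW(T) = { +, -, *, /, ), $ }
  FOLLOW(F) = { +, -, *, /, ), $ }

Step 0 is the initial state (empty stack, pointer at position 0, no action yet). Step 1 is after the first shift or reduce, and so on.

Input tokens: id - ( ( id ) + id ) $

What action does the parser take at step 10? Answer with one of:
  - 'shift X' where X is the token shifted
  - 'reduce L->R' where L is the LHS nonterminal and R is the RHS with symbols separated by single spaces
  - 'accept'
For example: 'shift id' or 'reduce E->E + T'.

Answer: reduce T->F

Derivation:
Step 1: shift id. Stack=[id] ptr=1 lookahead=- remaining=[- ( ( id ) + id ) $]
Step 2: reduce F->id. Stack=[F] ptr=1 lookahead=- remaining=[- ( ( id ) + id ) $]
Step 3: reduce T->F. Stack=[T] ptr=1 lookahead=- remaining=[- ( ( id ) + id ) $]
Step 4: reduce E->T. Stack=[E] ptr=1 lookahead=- remaining=[- ( ( id ) + id ) $]
Step 5: shift -. Stack=[E -] ptr=2 lookahead=( remaining=[( ( id ) + id ) $]
Step 6: shift (. Stack=[E - (] ptr=3 lookahead=( remaining=[( id ) + id ) $]
Step 7: shift (. Stack=[E - ( (] ptr=4 lookahead=id remaining=[id ) + id ) $]
Step 8: shift id. Stack=[E - ( ( id] ptr=5 lookahead=) remaining=[) + id ) $]
Step 9: reduce F->id. Stack=[E - ( ( F] ptr=5 lookahead=) remaining=[) + id ) $]
Step 10: reduce T->F. Stack=[E - ( ( T] ptr=5 lookahead=) remaining=[) + id ) $]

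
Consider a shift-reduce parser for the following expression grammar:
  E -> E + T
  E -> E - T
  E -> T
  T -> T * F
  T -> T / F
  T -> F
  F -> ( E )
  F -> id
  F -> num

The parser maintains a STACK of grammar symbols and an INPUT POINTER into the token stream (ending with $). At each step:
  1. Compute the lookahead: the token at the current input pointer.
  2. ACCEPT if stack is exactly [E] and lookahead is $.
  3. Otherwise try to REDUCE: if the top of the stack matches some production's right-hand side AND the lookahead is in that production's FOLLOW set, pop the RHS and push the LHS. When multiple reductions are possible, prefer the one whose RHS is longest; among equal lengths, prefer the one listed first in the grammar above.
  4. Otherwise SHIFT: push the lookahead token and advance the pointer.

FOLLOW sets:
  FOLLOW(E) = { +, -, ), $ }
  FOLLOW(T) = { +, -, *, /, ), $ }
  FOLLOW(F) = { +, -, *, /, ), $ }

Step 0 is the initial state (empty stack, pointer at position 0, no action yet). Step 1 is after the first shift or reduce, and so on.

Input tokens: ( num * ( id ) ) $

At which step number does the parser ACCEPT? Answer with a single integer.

Step 1: shift (. Stack=[(] ptr=1 lookahead=num remaining=[num * ( id ) ) $]
Step 2: shift num. Stack=[( num] ptr=2 lookahead=* remaining=[* ( id ) ) $]
Step 3: reduce F->num. Stack=[( F] ptr=2 lookahead=* remaining=[* ( id ) ) $]
Step 4: reduce T->F. Stack=[( T] ptr=2 lookahead=* remaining=[* ( id ) ) $]
Step 5: shift *. Stack=[( T *] ptr=3 lookahead=( remaining=[( id ) ) $]
Step 6: shift (. Stack=[( T * (] ptr=4 lookahead=id remaining=[id ) ) $]
Step 7: shift id. Stack=[( T * ( id] ptr=5 lookahead=) remaining=[) ) $]
Step 8: reduce F->id. Stack=[( T * ( F] ptr=5 lookahead=) remaining=[) ) $]
Step 9: reduce T->F. Stack=[( T * ( T] ptr=5 lookahead=) remaining=[) ) $]
Step 10: reduce E->T. Stack=[( T * ( E] ptr=5 lookahead=) remaining=[) ) $]
Step 11: shift ). Stack=[( T * ( E )] ptr=6 lookahead=) remaining=[) $]
Step 12: reduce F->( E ). Stack=[( T * F] ptr=6 lookahead=) remaining=[) $]
Step 13: reduce T->T * F. Stack=[( T] ptr=6 lookahead=) remaining=[) $]
Step 14: reduce E->T. Stack=[( E] ptr=6 lookahead=) remaining=[) $]
Step 15: shift ). Stack=[( E )] ptr=7 lookahead=$ remaining=[$]
Step 16: reduce F->( E ). Stack=[F] ptr=7 lookahead=$ remaining=[$]
Step 17: reduce T->F. Stack=[T] ptr=7 lookahead=$ remaining=[$]
Step 18: reduce E->T. Stack=[E] ptr=7 lookahead=$ remaining=[$]
Step 19: accept. Stack=[E] ptr=7 lookahead=$ remaining=[$]

Answer: 19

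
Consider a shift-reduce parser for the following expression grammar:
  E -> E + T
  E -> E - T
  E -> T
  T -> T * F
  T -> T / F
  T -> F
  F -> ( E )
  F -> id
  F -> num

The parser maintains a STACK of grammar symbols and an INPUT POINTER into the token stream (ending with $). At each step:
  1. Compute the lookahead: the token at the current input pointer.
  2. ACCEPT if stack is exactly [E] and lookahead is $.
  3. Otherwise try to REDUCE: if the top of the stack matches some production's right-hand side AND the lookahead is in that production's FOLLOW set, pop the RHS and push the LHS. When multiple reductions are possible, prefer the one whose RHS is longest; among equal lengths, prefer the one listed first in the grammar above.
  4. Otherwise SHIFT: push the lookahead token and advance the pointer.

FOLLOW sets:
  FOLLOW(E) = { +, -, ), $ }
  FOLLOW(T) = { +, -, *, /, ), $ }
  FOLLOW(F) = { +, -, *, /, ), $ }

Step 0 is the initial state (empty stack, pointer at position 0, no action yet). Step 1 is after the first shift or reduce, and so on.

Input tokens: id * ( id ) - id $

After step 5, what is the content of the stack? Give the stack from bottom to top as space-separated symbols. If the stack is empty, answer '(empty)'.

Answer: T * (

Derivation:
Step 1: shift id. Stack=[id] ptr=1 lookahead=* remaining=[* ( id ) - id $]
Step 2: reduce F->id. Stack=[F] ptr=1 lookahead=* remaining=[* ( id ) - id $]
Step 3: reduce T->F. Stack=[T] ptr=1 lookahead=* remaining=[* ( id ) - id $]
Step 4: shift *. Stack=[T *] ptr=2 lookahead=( remaining=[( id ) - id $]
Step 5: shift (. Stack=[T * (] ptr=3 lookahead=id remaining=[id ) - id $]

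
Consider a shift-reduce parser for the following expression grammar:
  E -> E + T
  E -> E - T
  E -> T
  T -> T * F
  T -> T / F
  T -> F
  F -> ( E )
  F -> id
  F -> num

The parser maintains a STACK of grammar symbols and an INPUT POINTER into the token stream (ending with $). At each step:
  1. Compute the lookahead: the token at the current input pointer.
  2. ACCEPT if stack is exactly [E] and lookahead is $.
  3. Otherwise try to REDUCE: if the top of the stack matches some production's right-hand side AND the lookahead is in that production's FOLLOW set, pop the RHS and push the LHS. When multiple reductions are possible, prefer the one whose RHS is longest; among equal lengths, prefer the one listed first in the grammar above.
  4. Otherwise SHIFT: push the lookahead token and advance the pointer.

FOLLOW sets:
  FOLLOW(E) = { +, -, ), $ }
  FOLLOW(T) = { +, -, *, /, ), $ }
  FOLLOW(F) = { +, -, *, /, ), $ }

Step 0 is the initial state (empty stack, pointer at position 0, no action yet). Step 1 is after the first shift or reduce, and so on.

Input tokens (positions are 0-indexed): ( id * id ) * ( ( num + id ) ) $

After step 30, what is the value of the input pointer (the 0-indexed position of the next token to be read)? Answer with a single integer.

Step 1: shift (. Stack=[(] ptr=1 lookahead=id remaining=[id * id ) * ( ( num + id ) ) $]
Step 2: shift id. Stack=[( id] ptr=2 lookahead=* remaining=[* id ) * ( ( num + id ) ) $]
Step 3: reduce F->id. Stack=[( F] ptr=2 lookahead=* remaining=[* id ) * ( ( num + id ) ) $]
Step 4: reduce T->F. Stack=[( T] ptr=2 lookahead=* remaining=[* id ) * ( ( num + id ) ) $]
Step 5: shift *. Stack=[( T *] ptr=3 lookahead=id remaining=[id ) * ( ( num + id ) ) $]
Step 6: shift id. Stack=[( T * id] ptr=4 lookahead=) remaining=[) * ( ( num + id ) ) $]
Step 7: reduce F->id. Stack=[( T * F] ptr=4 lookahead=) remaining=[) * ( ( num + id ) ) $]
Step 8: reduce T->T * F. Stack=[( T] ptr=4 lookahead=) remaining=[) * ( ( num + id ) ) $]
Step 9: reduce E->T. Stack=[( E] ptr=4 lookahead=) remaining=[) * ( ( num + id ) ) $]
Step 10: shift ). Stack=[( E )] ptr=5 lookahead=* remaining=[* ( ( num + id ) ) $]
Step 11: reduce F->( E ). Stack=[F] ptr=5 lookahead=* remaining=[* ( ( num + id ) ) $]
Step 12: reduce T->F. Stack=[T] ptr=5 lookahead=* remaining=[* ( ( num + id ) ) $]
Step 13: shift *. Stack=[T *] ptr=6 lookahead=( remaining=[( ( num + id ) ) $]
Step 14: shift (. Stack=[T * (] ptr=7 lookahead=( remaining=[( num + id ) ) $]
Step 15: shift (. Stack=[T * ( (] ptr=8 lookahead=num remaining=[num + id ) ) $]
Step 16: shift num. Stack=[T * ( ( num] ptr=9 lookahead=+ remaining=[+ id ) ) $]
Step 17: reduce F->num. Stack=[T * ( ( F] ptr=9 lookahead=+ remaining=[+ id ) ) $]
Step 18: reduce T->F. Stack=[T * ( ( T] ptr=9 lookahead=+ remaining=[+ id ) ) $]
Step 19: reduce E->T. Stack=[T * ( ( E] ptr=9 lookahead=+ remaining=[+ id ) ) $]
Step 20: shift +. Stack=[T * ( ( E +] ptr=10 lookahead=id remaining=[id ) ) $]
Step 21: shift id. Stack=[T * ( ( E + id] ptr=11 lookahead=) remaining=[) ) $]
Step 22: reduce F->id. Stack=[T * ( ( E + F] ptr=11 lookahead=) remaining=[) ) $]
Step 23: reduce T->F. Stack=[T * ( ( E + T] ptr=11 lookahead=) remaining=[) ) $]
Step 24: reduce E->E + T. Stack=[T * ( ( E] ptr=11 lookahead=) remaining=[) ) $]
Step 25: shift ). Stack=[T * ( ( E )] ptr=12 lookahead=) remaining=[) $]
Step 26: reduce F->( E ). Stack=[T * ( F] ptr=12 lookahead=) remaining=[) $]
Step 27: reduce T->F. Stack=[T * ( T] ptr=12 lookahead=) remaining=[) $]
Step 28: reduce E->T. Stack=[T * ( E] ptr=12 lookahead=) remaining=[) $]
Step 29: shift ). Stack=[T * ( E )] ptr=13 lookahead=$ remaining=[$]
Step 30: reduce F->( E ). Stack=[T * F] ptr=13 lookahead=$ remaining=[$]

Answer: 13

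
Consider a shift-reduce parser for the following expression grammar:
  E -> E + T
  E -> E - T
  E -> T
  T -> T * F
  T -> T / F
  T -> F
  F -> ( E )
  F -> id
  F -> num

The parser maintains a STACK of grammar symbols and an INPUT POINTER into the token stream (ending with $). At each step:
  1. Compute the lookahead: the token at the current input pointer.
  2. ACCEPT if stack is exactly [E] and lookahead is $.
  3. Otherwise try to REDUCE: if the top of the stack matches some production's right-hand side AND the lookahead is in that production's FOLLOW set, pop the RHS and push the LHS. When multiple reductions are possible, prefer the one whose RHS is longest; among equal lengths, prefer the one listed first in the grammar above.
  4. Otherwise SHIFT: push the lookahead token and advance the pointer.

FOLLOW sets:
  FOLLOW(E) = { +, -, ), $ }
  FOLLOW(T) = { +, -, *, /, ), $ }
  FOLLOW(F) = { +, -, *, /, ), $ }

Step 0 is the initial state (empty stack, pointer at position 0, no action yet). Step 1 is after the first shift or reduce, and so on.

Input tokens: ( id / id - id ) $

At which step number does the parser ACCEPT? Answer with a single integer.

Answer: 19

Derivation:
Step 1: shift (. Stack=[(] ptr=1 lookahead=id remaining=[id / id - id ) $]
Step 2: shift id. Stack=[( id] ptr=2 lookahead=/ remaining=[/ id - id ) $]
Step 3: reduce F->id. Stack=[( F] ptr=2 lookahead=/ remaining=[/ id - id ) $]
Step 4: reduce T->F. Stack=[( T] ptr=2 lookahead=/ remaining=[/ id - id ) $]
Step 5: shift /. Stack=[( T /] ptr=3 lookahead=id remaining=[id - id ) $]
Step 6: shift id. Stack=[( T / id] ptr=4 lookahead=- remaining=[- id ) $]
Step 7: reduce F->id. Stack=[( T / F] ptr=4 lookahead=- remaining=[- id ) $]
Step 8: reduce T->T / F. Stack=[( T] ptr=4 lookahead=- remaining=[- id ) $]
Step 9: reduce E->T. Stack=[( E] ptr=4 lookahead=- remaining=[- id ) $]
Step 10: shift -. Stack=[( E -] ptr=5 lookahead=id remaining=[id ) $]
Step 11: shift id. Stack=[( E - id] ptr=6 lookahead=) remaining=[) $]
Step 12: reduce F->id. Stack=[( E - F] ptr=6 lookahead=) remaining=[) $]
Step 13: reduce T->F. Stack=[( E - T] ptr=6 lookahead=) remaining=[) $]
Step 14: reduce E->E - T. Stack=[( E] ptr=6 lookahead=) remaining=[) $]
Step 15: shift ). Stack=[( E )] ptr=7 lookahead=$ remaining=[$]
Step 16: reduce F->( E ). Stack=[F] ptr=7 lookahead=$ remaining=[$]
Step 17: reduce T->F. Stack=[T] ptr=7 lookahead=$ remaining=[$]
Step 18: reduce E->T. Stack=[E] ptr=7 lookahead=$ remaining=[$]
Step 19: accept. Stack=[E] ptr=7 lookahead=$ remaining=[$]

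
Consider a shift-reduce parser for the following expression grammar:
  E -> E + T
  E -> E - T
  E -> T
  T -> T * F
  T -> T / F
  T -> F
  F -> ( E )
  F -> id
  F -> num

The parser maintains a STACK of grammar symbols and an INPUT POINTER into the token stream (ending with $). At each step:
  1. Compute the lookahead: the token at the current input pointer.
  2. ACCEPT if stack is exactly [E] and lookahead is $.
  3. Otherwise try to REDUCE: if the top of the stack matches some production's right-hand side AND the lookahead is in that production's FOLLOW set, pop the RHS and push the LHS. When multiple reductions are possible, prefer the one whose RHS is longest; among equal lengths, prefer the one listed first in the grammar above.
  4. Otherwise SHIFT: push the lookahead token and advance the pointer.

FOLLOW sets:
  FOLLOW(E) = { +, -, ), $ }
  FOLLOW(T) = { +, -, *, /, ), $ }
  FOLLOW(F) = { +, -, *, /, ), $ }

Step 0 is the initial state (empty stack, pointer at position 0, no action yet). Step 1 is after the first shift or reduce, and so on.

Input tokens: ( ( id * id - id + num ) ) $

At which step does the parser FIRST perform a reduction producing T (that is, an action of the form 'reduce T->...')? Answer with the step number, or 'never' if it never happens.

Step 1: shift (. Stack=[(] ptr=1 lookahead=( remaining=[( id * id - id + num ) ) $]
Step 2: shift (. Stack=[( (] ptr=2 lookahead=id remaining=[id * id - id + num ) ) $]
Step 3: shift id. Stack=[( ( id] ptr=3 lookahead=* remaining=[* id - id + num ) ) $]
Step 4: reduce F->id. Stack=[( ( F] ptr=3 lookahead=* remaining=[* id - id + num ) ) $]
Step 5: reduce T->F. Stack=[( ( T] ptr=3 lookahead=* remaining=[* id - id + num ) ) $]

Answer: 5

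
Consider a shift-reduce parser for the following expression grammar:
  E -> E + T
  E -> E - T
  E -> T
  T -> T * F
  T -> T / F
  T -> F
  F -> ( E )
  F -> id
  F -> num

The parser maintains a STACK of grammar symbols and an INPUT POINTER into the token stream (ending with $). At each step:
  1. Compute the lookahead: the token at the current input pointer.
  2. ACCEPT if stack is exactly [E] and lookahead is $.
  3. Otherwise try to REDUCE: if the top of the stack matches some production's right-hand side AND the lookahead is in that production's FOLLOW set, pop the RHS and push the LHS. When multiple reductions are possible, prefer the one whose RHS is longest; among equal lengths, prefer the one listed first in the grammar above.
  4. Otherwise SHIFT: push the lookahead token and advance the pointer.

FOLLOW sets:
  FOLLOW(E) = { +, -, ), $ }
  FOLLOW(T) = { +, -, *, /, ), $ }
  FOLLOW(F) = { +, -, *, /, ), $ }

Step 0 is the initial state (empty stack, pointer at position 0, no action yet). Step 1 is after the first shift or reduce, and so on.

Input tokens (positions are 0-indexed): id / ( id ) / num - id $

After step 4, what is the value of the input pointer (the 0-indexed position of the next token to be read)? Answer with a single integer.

Answer: 2

Derivation:
Step 1: shift id. Stack=[id] ptr=1 lookahead=/ remaining=[/ ( id ) / num - id $]
Step 2: reduce F->id. Stack=[F] ptr=1 lookahead=/ remaining=[/ ( id ) / num - id $]
Step 3: reduce T->F. Stack=[T] ptr=1 lookahead=/ remaining=[/ ( id ) / num - id $]
Step 4: shift /. Stack=[T /] ptr=2 lookahead=( remaining=[( id ) / num - id $]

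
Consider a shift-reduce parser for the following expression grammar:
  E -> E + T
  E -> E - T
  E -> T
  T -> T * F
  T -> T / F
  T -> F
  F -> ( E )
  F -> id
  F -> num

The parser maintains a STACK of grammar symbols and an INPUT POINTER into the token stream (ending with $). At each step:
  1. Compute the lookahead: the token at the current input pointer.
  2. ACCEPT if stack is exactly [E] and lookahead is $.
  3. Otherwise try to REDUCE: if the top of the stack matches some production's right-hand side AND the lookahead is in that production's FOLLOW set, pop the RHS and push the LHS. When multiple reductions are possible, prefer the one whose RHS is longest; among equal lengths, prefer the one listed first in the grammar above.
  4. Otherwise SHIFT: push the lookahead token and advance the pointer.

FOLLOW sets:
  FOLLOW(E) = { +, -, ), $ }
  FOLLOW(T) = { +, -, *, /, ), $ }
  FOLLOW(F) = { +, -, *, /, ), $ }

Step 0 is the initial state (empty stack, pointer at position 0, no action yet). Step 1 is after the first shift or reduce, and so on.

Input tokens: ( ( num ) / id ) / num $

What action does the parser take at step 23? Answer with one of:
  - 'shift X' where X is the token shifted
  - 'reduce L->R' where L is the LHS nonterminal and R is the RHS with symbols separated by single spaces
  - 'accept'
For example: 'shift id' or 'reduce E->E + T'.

Answer: accept

Derivation:
Step 1: shift (. Stack=[(] ptr=1 lookahead=( remaining=[( num ) / id ) / num $]
Step 2: shift (. Stack=[( (] ptr=2 lookahead=num remaining=[num ) / id ) / num $]
Step 3: shift num. Stack=[( ( num] ptr=3 lookahead=) remaining=[) / id ) / num $]
Step 4: reduce F->num. Stack=[( ( F] ptr=3 lookahead=) remaining=[) / id ) / num $]
Step 5: reduce T->F. Stack=[( ( T] ptr=3 lookahead=) remaining=[) / id ) / num $]
Step 6: reduce E->T. Stack=[( ( E] ptr=3 lookahead=) remaining=[) / id ) / num $]
Step 7: shift ). Stack=[( ( E )] ptr=4 lookahead=/ remaining=[/ id ) / num $]
Step 8: reduce F->( E ). Stack=[( F] ptr=4 lookahead=/ remaining=[/ id ) / num $]
Step 9: reduce T->F. Stack=[( T] ptr=4 lookahead=/ remaining=[/ id ) / num $]
Step 10: shift /. Stack=[( T /] ptr=5 lookahead=id remaining=[id ) / num $]
Step 11: shift id. Stack=[( T / id] ptr=6 lookahead=) remaining=[) / num $]
Step 12: reduce F->id. Stack=[( T / F] ptr=6 lookahead=) remaining=[) / num $]
Step 13: reduce T->T / F. Stack=[( T] ptr=6 lookahead=) remaining=[) / num $]
Step 14: reduce E->T. Stack=[( E] ptr=6 lookahead=) remaining=[) / num $]
Step 15: shift ). Stack=[( E )] ptr=7 lookahead=/ remaining=[/ num $]
Step 16: reduce F->( E ). Stack=[F] ptr=7 lookahead=/ remaining=[/ num $]
Step 17: reduce T->F. Stack=[T] ptr=7 lookahead=/ remaining=[/ num $]
Step 18: shift /. Stack=[T /] ptr=8 lookahead=num remaining=[num $]
Step 19: shift num. Stack=[T / num] ptr=9 lookahead=$ remaining=[$]
Step 20: reduce F->num. Stack=[T / F] ptr=9 lookahead=$ remaining=[$]
Step 21: reduce T->T / F. Stack=[T] ptr=9 lookahead=$ remaining=[$]
Step 22: reduce E->T. Stack=[E] ptr=9 lookahead=$ remaining=[$]
Step 23: accept. Stack=[E] ptr=9 lookahead=$ remaining=[$]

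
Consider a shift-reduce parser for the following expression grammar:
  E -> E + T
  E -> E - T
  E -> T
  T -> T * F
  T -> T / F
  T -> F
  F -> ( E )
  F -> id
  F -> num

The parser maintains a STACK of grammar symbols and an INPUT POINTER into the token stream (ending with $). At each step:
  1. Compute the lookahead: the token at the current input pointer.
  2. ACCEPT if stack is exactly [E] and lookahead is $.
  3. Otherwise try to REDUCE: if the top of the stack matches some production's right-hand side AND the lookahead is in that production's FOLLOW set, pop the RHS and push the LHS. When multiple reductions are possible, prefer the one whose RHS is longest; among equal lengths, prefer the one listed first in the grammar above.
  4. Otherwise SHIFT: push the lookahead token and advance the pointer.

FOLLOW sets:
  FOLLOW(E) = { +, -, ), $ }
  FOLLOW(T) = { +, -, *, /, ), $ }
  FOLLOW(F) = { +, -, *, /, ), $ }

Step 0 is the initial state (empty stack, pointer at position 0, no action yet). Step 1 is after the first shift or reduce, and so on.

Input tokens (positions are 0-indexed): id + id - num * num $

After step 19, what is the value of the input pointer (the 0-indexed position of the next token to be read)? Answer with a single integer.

Step 1: shift id. Stack=[id] ptr=1 lookahead=+ remaining=[+ id - num * num $]
Step 2: reduce F->id. Stack=[F] ptr=1 lookahead=+ remaining=[+ id - num * num $]
Step 3: reduce T->F. Stack=[T] ptr=1 lookahead=+ remaining=[+ id - num * num $]
Step 4: reduce E->T. Stack=[E] ptr=1 lookahead=+ remaining=[+ id - num * num $]
Step 5: shift +. Stack=[E +] ptr=2 lookahead=id remaining=[id - num * num $]
Step 6: shift id. Stack=[E + id] ptr=3 lookahead=- remaining=[- num * num $]
Step 7: reduce F->id. Stack=[E + F] ptr=3 lookahead=- remaining=[- num * num $]
Step 8: reduce T->F. Stack=[E + T] ptr=3 lookahead=- remaining=[- num * num $]
Step 9: reduce E->E + T. Stack=[E] ptr=3 lookahead=- remaining=[- num * num $]
Step 10: shift -. Stack=[E -] ptr=4 lookahead=num remaining=[num * num $]
Step 11: shift num. Stack=[E - num] ptr=5 lookahead=* remaining=[* num $]
Step 12: reduce F->num. Stack=[E - F] ptr=5 lookahead=* remaining=[* num $]
Step 13: reduce T->F. Stack=[E - T] ptr=5 lookahead=* remaining=[* num $]
Step 14: shift *. Stack=[E - T *] ptr=6 lookahead=num remaining=[num $]
Step 15: shift num. Stack=[E - T * num] ptr=7 lookahead=$ remaining=[$]
Step 16: reduce F->num. Stack=[E - T * F] ptr=7 lookahead=$ remaining=[$]
Step 17: reduce T->T * F. Stack=[E - T] ptr=7 lookahead=$ remaining=[$]
Step 18: reduce E->E - T. Stack=[E] ptr=7 lookahead=$ remaining=[$]
Step 19: accept. Stack=[E] ptr=7 lookahead=$ remaining=[$]

Answer: 7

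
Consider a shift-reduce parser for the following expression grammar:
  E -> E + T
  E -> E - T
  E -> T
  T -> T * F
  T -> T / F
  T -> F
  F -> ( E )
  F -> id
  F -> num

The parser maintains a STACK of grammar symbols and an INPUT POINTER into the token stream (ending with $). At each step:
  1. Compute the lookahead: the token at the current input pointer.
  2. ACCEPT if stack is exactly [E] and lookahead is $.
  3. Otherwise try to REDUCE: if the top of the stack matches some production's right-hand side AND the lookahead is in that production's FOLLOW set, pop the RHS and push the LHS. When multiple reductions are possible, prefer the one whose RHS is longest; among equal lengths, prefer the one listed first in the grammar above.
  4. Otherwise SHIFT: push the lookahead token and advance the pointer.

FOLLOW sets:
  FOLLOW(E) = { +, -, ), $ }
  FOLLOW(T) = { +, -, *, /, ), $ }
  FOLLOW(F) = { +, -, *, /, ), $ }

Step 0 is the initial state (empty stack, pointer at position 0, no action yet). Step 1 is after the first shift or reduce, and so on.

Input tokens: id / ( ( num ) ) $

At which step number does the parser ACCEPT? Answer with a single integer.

Step 1: shift id. Stack=[id] ptr=1 lookahead=/ remaining=[/ ( ( num ) ) $]
Step 2: reduce F->id. Stack=[F] ptr=1 lookahead=/ remaining=[/ ( ( num ) ) $]
Step 3: reduce T->F. Stack=[T] ptr=1 lookahead=/ remaining=[/ ( ( num ) ) $]
Step 4: shift /. Stack=[T /] ptr=2 lookahead=( remaining=[( ( num ) ) $]
Step 5: shift (. Stack=[T / (] ptr=3 lookahead=( remaining=[( num ) ) $]
Step 6: shift (. Stack=[T / ( (] ptr=4 lookahead=num remaining=[num ) ) $]
Step 7: shift num. Stack=[T / ( ( num] ptr=5 lookahead=) remaining=[) ) $]
Step 8: reduce F->num. Stack=[T / ( ( F] ptr=5 lookahead=) remaining=[) ) $]
Step 9: reduce T->F. Stack=[T / ( ( T] ptr=5 lookahead=) remaining=[) ) $]
Step 10: reduce E->T. Stack=[T / ( ( E] ptr=5 lookahead=) remaining=[) ) $]
Step 11: shift ). Stack=[T / ( ( E )] ptr=6 lookahead=) remaining=[) $]
Step 12: reduce F->( E ). Stack=[T / ( F] ptr=6 lookahead=) remaining=[) $]
Step 13: reduce T->F. Stack=[T / ( T] ptr=6 lookahead=) remaining=[) $]
Step 14: reduce E->T. Stack=[T / ( E] ptr=6 lookahead=) remaining=[) $]
Step 15: shift ). Stack=[T / ( E )] ptr=7 lookahead=$ remaining=[$]
Step 16: reduce F->( E ). Stack=[T / F] ptr=7 lookahead=$ remaining=[$]
Step 17: reduce T->T / F. Stack=[T] ptr=7 lookahead=$ remaining=[$]
Step 18: reduce E->T. Stack=[E] ptr=7 lookahead=$ remaining=[$]
Step 19: accept. Stack=[E] ptr=7 lookahead=$ remaining=[$]

Answer: 19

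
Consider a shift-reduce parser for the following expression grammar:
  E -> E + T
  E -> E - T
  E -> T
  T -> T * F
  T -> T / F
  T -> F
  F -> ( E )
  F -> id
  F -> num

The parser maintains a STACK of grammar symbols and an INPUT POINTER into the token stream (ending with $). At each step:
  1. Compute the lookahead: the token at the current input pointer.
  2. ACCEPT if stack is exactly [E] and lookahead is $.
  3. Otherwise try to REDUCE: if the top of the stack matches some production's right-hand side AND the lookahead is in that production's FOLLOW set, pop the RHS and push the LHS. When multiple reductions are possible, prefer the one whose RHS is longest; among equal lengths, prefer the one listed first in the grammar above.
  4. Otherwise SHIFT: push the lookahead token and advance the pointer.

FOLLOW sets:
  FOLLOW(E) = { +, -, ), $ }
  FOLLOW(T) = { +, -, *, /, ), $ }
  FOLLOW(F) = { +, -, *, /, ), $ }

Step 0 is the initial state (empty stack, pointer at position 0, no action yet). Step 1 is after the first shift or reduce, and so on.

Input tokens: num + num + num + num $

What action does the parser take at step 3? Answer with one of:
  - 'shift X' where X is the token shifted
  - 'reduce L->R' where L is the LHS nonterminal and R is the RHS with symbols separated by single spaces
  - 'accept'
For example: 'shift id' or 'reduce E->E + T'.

Answer: reduce T->F

Derivation:
Step 1: shift num. Stack=[num] ptr=1 lookahead=+ remaining=[+ num + num + num $]
Step 2: reduce F->num. Stack=[F] ptr=1 lookahead=+ remaining=[+ num + num + num $]
Step 3: reduce T->F. Stack=[T] ptr=1 lookahead=+ remaining=[+ num + num + num $]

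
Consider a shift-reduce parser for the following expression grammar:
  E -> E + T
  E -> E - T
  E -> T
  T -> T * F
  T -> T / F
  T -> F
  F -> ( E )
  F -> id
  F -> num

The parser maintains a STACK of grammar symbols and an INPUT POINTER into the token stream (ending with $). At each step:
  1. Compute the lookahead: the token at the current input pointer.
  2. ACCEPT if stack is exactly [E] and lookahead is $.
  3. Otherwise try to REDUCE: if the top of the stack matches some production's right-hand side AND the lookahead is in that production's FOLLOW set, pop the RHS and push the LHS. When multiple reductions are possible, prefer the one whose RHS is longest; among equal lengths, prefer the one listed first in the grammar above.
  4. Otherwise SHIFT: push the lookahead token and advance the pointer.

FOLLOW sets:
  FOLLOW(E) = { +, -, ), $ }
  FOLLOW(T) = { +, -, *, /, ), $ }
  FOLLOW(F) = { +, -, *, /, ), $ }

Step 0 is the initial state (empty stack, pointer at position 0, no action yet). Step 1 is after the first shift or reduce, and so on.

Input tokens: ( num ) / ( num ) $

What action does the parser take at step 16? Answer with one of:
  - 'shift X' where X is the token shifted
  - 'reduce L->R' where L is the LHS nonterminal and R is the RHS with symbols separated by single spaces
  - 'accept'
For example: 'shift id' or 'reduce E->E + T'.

Answer: reduce F->( E )

Derivation:
Step 1: shift (. Stack=[(] ptr=1 lookahead=num remaining=[num ) / ( num ) $]
Step 2: shift num. Stack=[( num] ptr=2 lookahead=) remaining=[) / ( num ) $]
Step 3: reduce F->num. Stack=[( F] ptr=2 lookahead=) remaining=[) / ( num ) $]
Step 4: reduce T->F. Stack=[( T] ptr=2 lookahead=) remaining=[) / ( num ) $]
Step 5: reduce E->T. Stack=[( E] ptr=2 lookahead=) remaining=[) / ( num ) $]
Step 6: shift ). Stack=[( E )] ptr=3 lookahead=/ remaining=[/ ( num ) $]
Step 7: reduce F->( E ). Stack=[F] ptr=3 lookahead=/ remaining=[/ ( num ) $]
Step 8: reduce T->F. Stack=[T] ptr=3 lookahead=/ remaining=[/ ( num ) $]
Step 9: shift /. Stack=[T /] ptr=4 lookahead=( remaining=[( num ) $]
Step 10: shift (. Stack=[T / (] ptr=5 lookahead=num remaining=[num ) $]
Step 11: shift num. Stack=[T / ( num] ptr=6 lookahead=) remaining=[) $]
Step 12: reduce F->num. Stack=[T / ( F] ptr=6 lookahead=) remaining=[) $]
Step 13: reduce T->F. Stack=[T / ( T] ptr=6 lookahead=) remaining=[) $]
Step 14: reduce E->T. Stack=[T / ( E] ptr=6 lookahead=) remaining=[) $]
Step 15: shift ). Stack=[T / ( E )] ptr=7 lookahead=$ remaining=[$]
Step 16: reduce F->( E ). Stack=[T / F] ptr=7 lookahead=$ remaining=[$]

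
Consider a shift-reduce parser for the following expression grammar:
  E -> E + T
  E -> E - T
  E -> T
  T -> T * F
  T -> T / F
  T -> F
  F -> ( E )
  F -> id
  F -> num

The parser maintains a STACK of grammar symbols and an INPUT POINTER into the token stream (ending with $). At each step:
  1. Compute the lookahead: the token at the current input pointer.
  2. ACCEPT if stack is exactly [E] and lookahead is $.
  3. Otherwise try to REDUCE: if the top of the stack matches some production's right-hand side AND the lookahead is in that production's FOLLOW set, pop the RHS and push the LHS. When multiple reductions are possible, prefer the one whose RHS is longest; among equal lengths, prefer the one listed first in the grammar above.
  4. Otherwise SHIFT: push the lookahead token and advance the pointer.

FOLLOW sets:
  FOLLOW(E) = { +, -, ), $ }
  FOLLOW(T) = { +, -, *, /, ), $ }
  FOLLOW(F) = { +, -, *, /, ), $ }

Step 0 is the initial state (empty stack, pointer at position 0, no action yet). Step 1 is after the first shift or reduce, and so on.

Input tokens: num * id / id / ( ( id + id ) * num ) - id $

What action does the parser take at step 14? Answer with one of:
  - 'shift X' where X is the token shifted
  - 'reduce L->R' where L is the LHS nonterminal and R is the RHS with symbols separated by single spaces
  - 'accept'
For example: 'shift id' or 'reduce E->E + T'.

Step 1: shift num. Stack=[num] ptr=1 lookahead=* remaining=[* id / id / ( ( id + id ) * num ) - id $]
Step 2: reduce F->num. Stack=[F] ptr=1 lookahead=* remaining=[* id / id / ( ( id + id ) * num ) - id $]
Step 3: reduce T->F. Stack=[T] ptr=1 lookahead=* remaining=[* id / id / ( ( id + id ) * num ) - id $]
Step 4: shift *. Stack=[T *] ptr=2 lookahead=id remaining=[id / id / ( ( id + id ) * num ) - id $]
Step 5: shift id. Stack=[T * id] ptr=3 lookahead=/ remaining=[/ id / ( ( id + id ) * num ) - id $]
Step 6: reduce F->id. Stack=[T * F] ptr=3 lookahead=/ remaining=[/ id / ( ( id + id ) * num ) - id $]
Step 7: reduce T->T * F. Stack=[T] ptr=3 lookahead=/ remaining=[/ id / ( ( id + id ) * num ) - id $]
Step 8: shift /. Stack=[T /] ptr=4 lookahead=id remaining=[id / ( ( id + id ) * num ) - id $]
Step 9: shift id. Stack=[T / id] ptr=5 lookahead=/ remaining=[/ ( ( id + id ) * num ) - id $]
Step 10: reduce F->id. Stack=[T / F] ptr=5 lookahead=/ remaining=[/ ( ( id + id ) * num ) - id $]
Step 11: reduce T->T / F. Stack=[T] ptr=5 lookahead=/ remaining=[/ ( ( id + id ) * num ) - id $]
Step 12: shift /. Stack=[T /] ptr=6 lookahead=( remaining=[( ( id + id ) * num ) - id $]
Step 13: shift (. Stack=[T / (] ptr=7 lookahead=( remaining=[( id + id ) * num ) - id $]
Step 14: shift (. Stack=[T / ( (] ptr=8 lookahead=id remaining=[id + id ) * num ) - id $]

Answer: shift (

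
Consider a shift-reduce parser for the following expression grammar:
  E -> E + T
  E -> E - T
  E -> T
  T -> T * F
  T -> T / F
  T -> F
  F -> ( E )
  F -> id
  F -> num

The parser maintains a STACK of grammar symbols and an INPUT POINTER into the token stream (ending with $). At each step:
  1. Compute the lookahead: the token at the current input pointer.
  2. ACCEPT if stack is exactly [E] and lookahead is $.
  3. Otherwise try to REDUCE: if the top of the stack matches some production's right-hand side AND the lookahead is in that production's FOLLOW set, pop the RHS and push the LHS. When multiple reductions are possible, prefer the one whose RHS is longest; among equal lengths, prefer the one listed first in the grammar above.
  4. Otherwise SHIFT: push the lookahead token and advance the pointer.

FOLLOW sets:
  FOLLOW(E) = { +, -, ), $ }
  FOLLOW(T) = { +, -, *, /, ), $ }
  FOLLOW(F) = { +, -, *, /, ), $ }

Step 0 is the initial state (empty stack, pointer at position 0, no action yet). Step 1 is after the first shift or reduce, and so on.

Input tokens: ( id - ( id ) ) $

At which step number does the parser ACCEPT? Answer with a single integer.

Answer: 20

Derivation:
Step 1: shift (. Stack=[(] ptr=1 lookahead=id remaining=[id - ( id ) ) $]
Step 2: shift id. Stack=[( id] ptr=2 lookahead=- remaining=[- ( id ) ) $]
Step 3: reduce F->id. Stack=[( F] ptr=2 lookahead=- remaining=[- ( id ) ) $]
Step 4: reduce T->F. Stack=[( T] ptr=2 lookahead=- remaining=[- ( id ) ) $]
Step 5: reduce E->T. Stack=[( E] ptr=2 lookahead=- remaining=[- ( id ) ) $]
Step 6: shift -. Stack=[( E -] ptr=3 lookahead=( remaining=[( id ) ) $]
Step 7: shift (. Stack=[( E - (] ptr=4 lookahead=id remaining=[id ) ) $]
Step 8: shift id. Stack=[( E - ( id] ptr=5 lookahead=) remaining=[) ) $]
Step 9: reduce F->id. Stack=[( E - ( F] ptr=5 lookahead=) remaining=[) ) $]
Step 10: reduce T->F. Stack=[( E - ( T] ptr=5 lookahead=) remaining=[) ) $]
Step 11: reduce E->T. Stack=[( E - ( E] ptr=5 lookahead=) remaining=[) ) $]
Step 12: shift ). Stack=[( E - ( E )] ptr=6 lookahead=) remaining=[) $]
Step 13: reduce F->( E ). Stack=[( E - F] ptr=6 lookahead=) remaining=[) $]
Step 14: reduce T->F. Stack=[( E - T] ptr=6 lookahead=) remaining=[) $]
Step 15: reduce E->E - T. Stack=[( E] ptr=6 lookahead=) remaining=[) $]
Step 16: shift ). Stack=[( E )] ptr=7 lookahead=$ remaining=[$]
Step 17: reduce F->( E ). Stack=[F] ptr=7 lookahead=$ remaining=[$]
Step 18: reduce T->F. Stack=[T] ptr=7 lookahead=$ remaining=[$]
Step 19: reduce E->T. Stack=[E] ptr=7 lookahead=$ remaining=[$]
Step 20: accept. Stack=[E] ptr=7 lookahead=$ remaining=[$]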